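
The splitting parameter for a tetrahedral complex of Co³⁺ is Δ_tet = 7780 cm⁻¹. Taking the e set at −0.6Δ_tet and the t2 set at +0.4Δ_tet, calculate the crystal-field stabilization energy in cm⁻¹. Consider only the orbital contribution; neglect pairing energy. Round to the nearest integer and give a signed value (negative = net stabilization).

Co sits in group 9; removing 3 electrons leaves Co³⁺ with 9 − 3 = 6 d electrons.
Tetrahedral splitting is small, so the complex is high-spin.
Configuration: e^3 t2^3.
The orbital stabilization is -0.6Δ_tet = -0.6 × 7780 = -4668 cm⁻¹.

-4668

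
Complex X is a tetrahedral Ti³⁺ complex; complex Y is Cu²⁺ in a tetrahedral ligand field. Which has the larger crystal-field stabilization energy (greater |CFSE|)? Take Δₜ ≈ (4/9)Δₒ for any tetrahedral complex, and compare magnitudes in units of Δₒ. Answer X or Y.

X

X: Ti is in group 4, so Ti³⁺ is d¹ (4 − 3 = 1); Tetrahedral splitting is small, so the complex is high-spin; e^1 t2^0, CFSE = -0.6Δₜ ≈ -0.27Δₒ.
Y: Cu sits in group 11; removing 2 electrons leaves Cu²⁺ with 11 − 2 = 9 d electrons; Tetrahedral fields are weak (Δₜ ≈ 4/9 Δₒ), so electrons fill high-spin; e⁴ t₂⁵, CFSE = -0.4Δₜ ≈ -0.18Δₒ.
So X has the larger |CFSE|.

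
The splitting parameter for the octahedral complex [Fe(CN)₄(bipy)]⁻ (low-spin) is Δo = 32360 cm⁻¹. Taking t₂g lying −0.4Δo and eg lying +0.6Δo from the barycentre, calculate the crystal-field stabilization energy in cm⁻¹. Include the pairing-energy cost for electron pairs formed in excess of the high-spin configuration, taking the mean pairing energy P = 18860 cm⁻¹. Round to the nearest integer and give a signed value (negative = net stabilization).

Ligand charges: 4×(-1) from CN⁻ and 1×(+0) from bipy sum to -4; with overall charge -1, Fe is +3.
Fe is in group 8, so Fe³⁺ is d⁵ (8 − 3 = 5).
Configuration: t₂g⁵ eg⁰.
CFSE(orbital) = 5×(-0.4Δo) + 0×(0.6Δo) = -2.0Δo; with Δo = 32360 cm⁻¹ that is -64720 cm⁻¹.
High-spin d⁵ would be t₂g³ eg² with 0 pairs; low-spin has 2, so 2 excess pairs cost +2P = +37720 cm⁻¹.
Net CFSE = -64720 + 37720 = -27000 cm⁻¹.

-27000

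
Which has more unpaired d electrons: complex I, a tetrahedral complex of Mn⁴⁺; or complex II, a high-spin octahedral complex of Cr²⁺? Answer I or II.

I: Mn sits in group 7; removing 4 electrons leaves Mn⁴⁺ with 7 − 4 = 3 d electrons; Tetrahedral splitting is small, so the complex is high-spin; e^2 t2^1 → 3 unpaired.
II: Cr sits in group 6; removing 2 electrons leaves Cr²⁺ with 6 − 2 = 4 d electrons; t2g^3 e_g^1 → 4 unpaired.
So II has more unpaired electrons.

II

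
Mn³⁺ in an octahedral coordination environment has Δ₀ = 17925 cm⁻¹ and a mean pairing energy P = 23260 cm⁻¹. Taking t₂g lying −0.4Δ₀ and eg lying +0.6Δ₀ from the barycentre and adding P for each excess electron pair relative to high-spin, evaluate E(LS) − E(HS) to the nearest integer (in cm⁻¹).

5335

Group 7 minus oxidation state +3 gives a d⁴ configuration for Mn³⁺.
High-spin d⁴ fills as t₂g³ eg¹ with CFSE 3(−0.4) + 1(+0.6) = -0.6Δ₀ = -10755 cm⁻¹.
For low-spin the configuration is t₂g⁴ eg⁰: orbital energy -1.6 × 17925 = -28680 cm⁻¹, and 1 additional pair relative to high-spin adds 23260 cm⁻¹, giving -5420 cm⁻¹.
The difference is -5420 − (-10755) = 5335 cm⁻¹, so high-spin lies lower.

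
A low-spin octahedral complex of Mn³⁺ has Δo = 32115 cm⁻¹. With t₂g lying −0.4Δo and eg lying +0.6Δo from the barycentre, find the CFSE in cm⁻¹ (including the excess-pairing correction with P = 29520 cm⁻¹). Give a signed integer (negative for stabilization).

-21864

Mn is in group 7, so Mn³⁺ is d⁴ (7 − 3 = 4).
The d⁴ electrons fill as t₂g⁴ eg⁰.
CFSE(orbital) = 4×(-0.4Δo) + 0×(0.6Δo) = -1.6Δo; with Δo = 32115 cm⁻¹ that is -51384 cm⁻¹.
Relative to high-spin t₂g³ eg¹ (0 paired), the low-spin configuration has 1 additional pair, contributing +1 × 29520 = +29520 cm⁻¹.
Net CFSE = -51384 + 29520 = -21864 cm⁻¹.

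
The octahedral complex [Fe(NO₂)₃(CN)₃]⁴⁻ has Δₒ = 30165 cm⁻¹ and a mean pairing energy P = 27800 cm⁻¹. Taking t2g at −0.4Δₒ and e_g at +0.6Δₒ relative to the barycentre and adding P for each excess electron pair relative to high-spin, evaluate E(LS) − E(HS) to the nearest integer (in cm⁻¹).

Ligand charges: 3×(-1) from NO₂⁻ and 3×(-1) from CN⁻ sum to -6; with overall charge -4, Fe is +2.
Fe is in group 8, so Fe²⁺ is d⁶ (8 − 2 = 6).
High-spin d⁶ fills as t2g^4 e_g^2 with CFSE 4(−0.4) + 2(+0.6) = -0.4Δₒ = -12066 cm⁻¹.
For low-spin the configuration is t2g^6 e_g^0: orbital energy -2.4 × 30165 = -72396 cm⁻¹, and 2 additional pairs relative to high-spin add 55600 cm⁻¹, giving -16796 cm⁻¹.
The difference is -16796 − (-12066) = -4730 cm⁻¹, so low-spin lies lower.

-4730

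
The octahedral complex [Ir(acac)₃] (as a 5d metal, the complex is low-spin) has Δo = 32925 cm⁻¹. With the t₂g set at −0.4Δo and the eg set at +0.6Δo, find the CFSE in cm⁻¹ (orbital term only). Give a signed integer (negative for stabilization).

Each acac⁻ contributes -1; 3 × (-1) = -3. With overall charge +0, Ir is in the +3 oxidation state.
Group 9 minus oxidation state +3 gives a d⁶ configuration for Ir³⁺.
The d⁶ electrons fill as t₂g⁶ eg⁰.
CFSE(orbital) = 6×(-0.4Δo) + 0×(0.6Δo) = -2.4Δo; with Δo = 32925 cm⁻¹ that is -79020 cm⁻¹.

-79020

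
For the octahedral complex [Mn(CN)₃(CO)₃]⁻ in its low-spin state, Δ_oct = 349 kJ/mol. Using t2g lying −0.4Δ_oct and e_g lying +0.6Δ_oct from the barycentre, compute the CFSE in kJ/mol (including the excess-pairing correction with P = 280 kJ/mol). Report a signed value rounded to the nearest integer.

-138

Ligand charges: 3×(-1) from CN⁻ and 3×(+0) from CO sum to -3; with overall charge -1, Mn is +2.
Mn sits in group 7; removing 2 electrons leaves Mn²⁺ with 7 − 2 = 5 d electrons.
Electron filling gives t2g^5 e_g^0.
CFSE(orbital) = 5×(-0.4Δ_oct) + 0×(0.6Δ_oct) = -2.0Δ_oct; with Δ_oct = 349 kJ/mol that is -698 kJ/mol.
Pairing penalty: 2 pairs vs 0 in the high-spin reference → 2 extra × P = 560 kJ/mol.
Overall CFSE = -698 + 560 = -138 kJ/mol.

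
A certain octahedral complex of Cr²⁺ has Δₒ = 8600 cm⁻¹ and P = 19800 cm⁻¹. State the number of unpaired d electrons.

Cr²⁺: group 6, so d-count = 6 − 2 = 4.
Δₒ < P, so pairing is avoided: the ground state is high-spin.
Filling d⁴ accordingly: t2g^3 e_g^1.
Unpaired electrons: 4.

4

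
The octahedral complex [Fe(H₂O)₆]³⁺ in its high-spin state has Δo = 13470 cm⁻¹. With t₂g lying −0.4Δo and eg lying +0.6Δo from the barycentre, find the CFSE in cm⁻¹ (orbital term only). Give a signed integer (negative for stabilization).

H₂O is neutral, so the +3 overall charge sits on Fe: oxidation state +3.
Group 8 minus oxidation state +3 gives a d⁵ configuration for Fe³⁺.
Electron filling gives t₂g³ eg².
The orbital stabilization is 0.0Δo = 0.0 × 13470 = 0 cm⁻¹.

0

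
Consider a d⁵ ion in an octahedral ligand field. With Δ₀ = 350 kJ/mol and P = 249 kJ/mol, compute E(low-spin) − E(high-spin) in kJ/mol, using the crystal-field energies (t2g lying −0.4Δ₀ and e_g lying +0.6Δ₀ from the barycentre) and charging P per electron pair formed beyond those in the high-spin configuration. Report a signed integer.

In the high-spin limit (t2g^3 e_g^2) the orbital term is 0.0Δ₀ = 0 kJ/mol, with no excess pairing.
For low-spin the configuration is t2g^5 e_g^0: orbital energy -2.0 × 350 = -700 kJ/mol, and 2 additional pairs relative to high-spin add 498 kJ/mol, giving -202 kJ/mol.
The difference is -202 − (0) = -202 kJ/mol, so low-spin lies lower.

-202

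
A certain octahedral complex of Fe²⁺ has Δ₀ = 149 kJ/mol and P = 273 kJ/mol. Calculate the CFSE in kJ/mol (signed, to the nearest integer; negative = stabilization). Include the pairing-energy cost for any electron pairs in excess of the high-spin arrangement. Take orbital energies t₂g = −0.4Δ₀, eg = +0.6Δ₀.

-60

Fe²⁺: group 8, so d-count = 8 − 2 = 6.
Here Δ₀ < P (149 < 273), so the high-spin state is favoured.
Filling d⁶ accordingly: t₂g⁴ eg².
Orbital CFSE = -0.4Δ₀ = -0.4 × 149 = -60 kJ/mol.
High-spin has no excess pairs, so no pairing correction applies.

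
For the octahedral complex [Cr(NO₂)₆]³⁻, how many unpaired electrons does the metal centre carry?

Each NO₂⁻ contributes -1; 6 × (-1) = -6. With overall charge -3, Cr is in the +3 oxidation state.
Group 6 minus oxidation state +3 gives a d³ configuration for Cr³⁺.
Configuration: t₂g³ eg⁰, giving 3 unpaired electrons.

3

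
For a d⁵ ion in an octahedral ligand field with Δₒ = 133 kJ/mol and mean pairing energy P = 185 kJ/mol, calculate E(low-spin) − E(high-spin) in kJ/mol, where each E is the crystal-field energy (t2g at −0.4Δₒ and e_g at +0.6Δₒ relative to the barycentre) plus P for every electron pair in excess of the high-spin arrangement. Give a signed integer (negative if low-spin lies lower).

High-spin: t2g^3 e_g^2, CFSE = 0.0Δₒ = 0 kJ/mol.
Low-spin: t2g^5 e_g^0, orbital CFSE = -2.0Δₒ = -266 kJ/mol; plus 2 excess pairs × P = +370 kJ/mol; total 104 kJ/mol.
E(LS) − E(HS) = 104 − (0) = 104 kJ/mol.

104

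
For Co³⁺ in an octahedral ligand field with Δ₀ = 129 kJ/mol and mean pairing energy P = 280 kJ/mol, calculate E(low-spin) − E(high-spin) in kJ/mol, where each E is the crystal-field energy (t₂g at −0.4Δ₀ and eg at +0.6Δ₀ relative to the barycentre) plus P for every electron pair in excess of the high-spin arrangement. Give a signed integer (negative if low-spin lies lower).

302

Co is in group 9, so Co³⁺ is d⁶ (9 − 3 = 6).
High-spin: t₂g⁴ eg², CFSE = -0.4Δ₀ = -52 kJ/mol.
Low-spin t₂g⁶ eg⁰ gives -2.4Δ₀ = -310 kJ/mol, but forming 2 extra pairs costs 2P = 560 kJ/mol, so E(LS) = -310 + 560 = 250 kJ/mol.
The difference is 250 − (-52) = 302 kJ/mol, so high-spin lies lower.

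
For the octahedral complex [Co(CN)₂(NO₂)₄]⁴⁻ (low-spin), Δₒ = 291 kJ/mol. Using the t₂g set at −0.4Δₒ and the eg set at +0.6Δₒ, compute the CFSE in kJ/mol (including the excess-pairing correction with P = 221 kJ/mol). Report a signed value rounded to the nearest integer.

-303

Ligand charges: 2×(-1) from CN⁻ and 4×(-1) from NO₂⁻ sum to -6; with overall charge -4, Co is +2.
Group 9 minus oxidation state +2 gives a d⁷ configuration for Co²⁺.
Configuration: t₂g⁶ eg¹.
CFSE(orbital) = 6×(-0.4Δₒ) + 1×(0.6Δₒ) = -1.8Δₒ; with Δₒ = 291 kJ/mol that is -524 kJ/mol.
Pairing penalty: 3 pairs vs 2 in the high-spin reference → 1 extra × P = 221 kJ/mol.
Net CFSE = -524 + 221 = -303 kJ/mol.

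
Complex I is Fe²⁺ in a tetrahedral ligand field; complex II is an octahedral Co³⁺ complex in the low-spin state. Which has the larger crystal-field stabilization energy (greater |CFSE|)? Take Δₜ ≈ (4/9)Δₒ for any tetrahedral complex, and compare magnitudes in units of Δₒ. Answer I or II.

II

I: Fe sits in group 8; removing 2 electrons leaves Fe²⁺ with 8 − 2 = 6 d electrons; With tetrahedral geometry the complex is necessarily high-spin; e^3 t2^3, CFSE = -0.6Δₜ ≈ -0.27Δₒ.
II: Group 9 minus oxidation state +3 gives a d⁶ configuration for Co³⁺; t₂g⁶ eg⁰, CFSE = -2.4Δₒ.
So II has the larger |CFSE|.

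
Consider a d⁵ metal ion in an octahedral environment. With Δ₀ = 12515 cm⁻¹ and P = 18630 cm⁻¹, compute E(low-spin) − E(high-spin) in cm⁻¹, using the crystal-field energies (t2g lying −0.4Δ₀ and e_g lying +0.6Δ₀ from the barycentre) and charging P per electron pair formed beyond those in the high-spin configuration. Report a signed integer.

12230

High-spin: t2g^3 e_g^2, CFSE = 0.0Δ₀ = 0 cm⁻¹.
For low-spin the configuration is t2g^5 e_g^0: orbital energy -2.0 × 12515 = -25030 cm⁻¹, and 2 additional pairs relative to high-spin add 37260 cm⁻¹, giving 12230 cm⁻¹.
The difference is 12230 − (0) = 12230 cm⁻¹, so high-spin lies lower.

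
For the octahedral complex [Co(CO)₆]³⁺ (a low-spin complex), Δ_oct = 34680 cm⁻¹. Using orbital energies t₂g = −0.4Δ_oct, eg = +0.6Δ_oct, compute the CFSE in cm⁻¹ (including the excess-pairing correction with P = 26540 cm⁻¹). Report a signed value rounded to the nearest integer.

CO is neutral, so the +3 overall charge sits on Co: oxidation state +3.
Co sits in group 9; removing 3 electrons leaves Co³⁺ with 9 − 3 = 6 d electrons.
Configuration: t₂g⁶ eg⁰.
Orbital CFSE = 6(-0.4) + 0(0.6) = -2.4Δ_oct = -2.4 × 34680 = -83232 cm⁻¹.
Pairing penalty: 3 pairs vs 1 in the high-spin reference → 2 extra × P = 53080 cm⁻¹.
Overall CFSE = -83232 + 53080 = -30152 cm⁻¹.

-30152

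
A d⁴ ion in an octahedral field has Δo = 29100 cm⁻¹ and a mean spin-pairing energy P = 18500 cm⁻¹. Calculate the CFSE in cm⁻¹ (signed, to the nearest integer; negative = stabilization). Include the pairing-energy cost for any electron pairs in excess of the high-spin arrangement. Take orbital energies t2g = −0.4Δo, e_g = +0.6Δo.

-28060

Here Δo > P (29100 > 18500), so the low-spin state is favoured.
Filling d⁴ accordingly: t2g^4 e_g^0.
Orbital CFSE = -1.6Δo = -1.6 × 29100 = -46560 cm⁻¹.
Excess pairs vs high-spin: 1 − 0 = 1; pairing cost = +18500 cm⁻¹.
Net CFSE = -46560 + 18500 = -28060 cm⁻¹.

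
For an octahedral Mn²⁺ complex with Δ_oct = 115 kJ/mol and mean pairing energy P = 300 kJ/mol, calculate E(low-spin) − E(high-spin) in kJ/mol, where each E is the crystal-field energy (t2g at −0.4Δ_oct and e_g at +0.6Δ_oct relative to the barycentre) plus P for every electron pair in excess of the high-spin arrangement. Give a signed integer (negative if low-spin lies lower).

Mn²⁺: group 7, so d-count = 7 − 2 = 5.
High-spin: t2g^3 e_g^2, CFSE = 0.0Δ_oct = 0 kJ/mol.
Low-spin t2g^5 e_g^0 gives -2.0Δ_oct = -230 kJ/mol, but forming 2 extra pairs costs 2P = 600 kJ/mol, so E(LS) = -230 + 600 = 370 kJ/mol.
Thus E(LS) − E(HS) = 370 kJ/mol.

370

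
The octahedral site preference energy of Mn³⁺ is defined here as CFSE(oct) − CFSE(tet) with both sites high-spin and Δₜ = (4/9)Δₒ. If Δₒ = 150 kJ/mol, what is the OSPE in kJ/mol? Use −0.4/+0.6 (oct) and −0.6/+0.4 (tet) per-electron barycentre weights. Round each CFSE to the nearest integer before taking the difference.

Mn sits in group 7; removing 3 electrons leaves Mn³⁺ with 7 − 3 = 4 d electrons.
Octahedral high-spin t2g^3 e_g^1: CFSE = -0.6 × 150 = -90 kJ/mol.
Tetrahedral e^2 t2^2 gives -0.4Δₜ = -0.4 × (4/9) × 150 = -27 kJ/mol.
OSPE = -90 − (-27) = -63 kJ/mol.

-63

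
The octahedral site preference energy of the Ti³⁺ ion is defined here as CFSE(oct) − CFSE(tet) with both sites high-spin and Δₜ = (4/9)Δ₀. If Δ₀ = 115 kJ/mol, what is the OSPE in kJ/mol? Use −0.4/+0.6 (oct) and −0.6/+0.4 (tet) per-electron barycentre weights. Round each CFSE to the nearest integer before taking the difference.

-15

Ti³⁺: group 4, so d-count = 4 − 3 = 1.
In an octahedral site d¹ (HS) is t₂g¹ eg⁰, giving CFSE(oct) = -0.4Δ₀ = -46 kJ/mol.
Tetrahedral e¹ t₂⁰ gives -0.6Δₜ = -0.6 × (4/9) × 115 = -31 kJ/mol.
OSPE = -46 − (-31) = -15 kJ/mol.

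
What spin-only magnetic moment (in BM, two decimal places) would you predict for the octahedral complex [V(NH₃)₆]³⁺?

NH₃ is neutral, so the +3 overall charge sits on V: oxidation state +3.
V³⁺: group 5, so d-count = 5 − 3 = 2.
Configuration: t₂g² eg⁰ → 2 unpaired electrons.
μ(spin-only) = √[2(2+2)] = √8 ≈ 2.83 BM.

2.83 BM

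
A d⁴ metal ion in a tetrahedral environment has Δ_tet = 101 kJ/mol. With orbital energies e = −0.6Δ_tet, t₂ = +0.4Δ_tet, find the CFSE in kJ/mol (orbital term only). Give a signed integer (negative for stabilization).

-40

With tetrahedral geometry the complex is necessarily high-spin.
The d⁴ electrons fill as e² t₂².
The orbital stabilization is -0.4Δ_tet = -0.4 × 101 = -40 kJ/mol.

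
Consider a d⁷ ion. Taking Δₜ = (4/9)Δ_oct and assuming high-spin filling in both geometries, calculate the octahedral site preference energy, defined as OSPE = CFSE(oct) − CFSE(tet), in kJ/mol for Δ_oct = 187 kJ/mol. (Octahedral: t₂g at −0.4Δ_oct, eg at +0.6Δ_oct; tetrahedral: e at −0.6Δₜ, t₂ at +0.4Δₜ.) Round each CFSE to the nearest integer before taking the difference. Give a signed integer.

Octahedral high-spin t2g^5 e_g^2: CFSE = -0.8 × 187 = -150 kJ/mol.
In a tetrahedral site the filling is e^4 t2^3: CFSE(tet) = -1.2Δₜ = -1.2 × (4/9)(187) = -100 kJ/mol.
Subtracting, OSPE = -150 − (-100) = -50 kJ/mol.

-50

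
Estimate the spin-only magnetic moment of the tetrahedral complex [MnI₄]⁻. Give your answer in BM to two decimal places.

Each I⁻ contributes -1; 4 × (-1) = -4. With overall charge -1, Mn is in the +3 oxidation state.
Mn sits in group 7; removing 3 electrons leaves Mn³⁺ with 7 − 3 = 4 d electrons.
Tetrahedral splitting is small, so the complex is high-spin.
Configuration: e^2 t2^2 → 4 unpaired electrons.
μ(spin-only) = √[4(4+2)] = √24 ≈ 4.90 BM.

4.90 BM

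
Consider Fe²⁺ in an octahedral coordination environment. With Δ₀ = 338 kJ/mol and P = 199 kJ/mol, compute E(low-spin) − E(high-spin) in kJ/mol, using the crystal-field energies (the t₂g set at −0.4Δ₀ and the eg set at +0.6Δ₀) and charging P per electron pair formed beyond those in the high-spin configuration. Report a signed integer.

-278

Group 8 minus oxidation state +2 gives a d⁶ configuration for Fe²⁺.
High-spin: t₂g⁴ eg², CFSE = -0.4Δ₀ = -135 kJ/mol.
Low-spin t₂g⁶ eg⁰ gives -2.4Δ₀ = -811 kJ/mol, but forming 2 extra pairs costs 2P = 398 kJ/mol, so E(LS) = -811 + 398 = -413 kJ/mol.
Thus E(LS) − E(HS) = -278 kJ/mol.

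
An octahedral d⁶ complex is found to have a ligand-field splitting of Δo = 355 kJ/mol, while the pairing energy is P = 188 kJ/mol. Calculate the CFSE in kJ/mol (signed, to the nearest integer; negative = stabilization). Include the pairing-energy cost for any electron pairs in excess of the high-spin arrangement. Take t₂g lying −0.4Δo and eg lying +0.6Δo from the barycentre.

-476

Here Δo > P (355 > 188), so the low-spin state is favoured.
Configuration: t₂g⁶ eg⁰.
Orbital CFSE = -2.4Δo = -2.4 × 355 = -852 kJ/mol.
Excess pairs vs high-spin: 3 − 1 = 2; pairing cost = +376 kJ/mol.
Net CFSE = -852 + 376 = -476 kJ/mol.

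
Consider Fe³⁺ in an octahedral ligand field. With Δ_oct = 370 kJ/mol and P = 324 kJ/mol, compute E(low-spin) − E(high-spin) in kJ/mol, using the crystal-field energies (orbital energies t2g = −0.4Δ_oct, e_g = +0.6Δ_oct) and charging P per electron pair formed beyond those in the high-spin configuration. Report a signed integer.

Group 8 minus oxidation state +3 gives a d⁵ configuration for Fe³⁺.
High-spin: t2g^3 e_g^2, CFSE = 0.0Δ_oct = 0 kJ/mol.
For low-spin the configuration is t2g^5 e_g^0: orbital energy -2.0 × 370 = -740 kJ/mol, and 2 additional pairs relative to high-spin add 648 kJ/mol, giving -92 kJ/mol.
E(LS) − E(HS) = -92 − (0) = -92 kJ/mol.

-92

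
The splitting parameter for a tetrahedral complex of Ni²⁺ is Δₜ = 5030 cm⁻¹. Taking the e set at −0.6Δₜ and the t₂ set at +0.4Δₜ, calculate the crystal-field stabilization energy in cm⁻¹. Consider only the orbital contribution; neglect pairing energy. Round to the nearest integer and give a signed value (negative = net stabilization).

Group 10 minus oxidation state +2 gives a d⁸ configuration for Ni²⁺.
Tetrahedral splitting is small, so the complex is high-spin.
The d⁸ electrons fill as e⁴ t₂⁴.
CFSE(orbital) = 4×(-0.6Δₜ) + 4×(0.4Δₜ) = -0.8Δₜ; with Δₜ = 5030 cm⁻¹ that is -4024 cm⁻¹.

-4024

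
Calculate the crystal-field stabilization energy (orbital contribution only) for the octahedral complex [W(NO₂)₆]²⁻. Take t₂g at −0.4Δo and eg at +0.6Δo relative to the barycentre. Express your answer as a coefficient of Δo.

Each NO₂⁻ contributes -1; 6 × (-1) = -6. With overall charge -2, W is in the +4 oxidation state.
Group 6 minus oxidation state +4 gives a d² configuration for W⁴⁺.
Configuration: t₂g² eg⁰.
CFSE = 2(-0.4Δo) + 0(0.6Δo) = -0.8Δo + 0.0Δo = -0.8Δo.

-0.8 Δo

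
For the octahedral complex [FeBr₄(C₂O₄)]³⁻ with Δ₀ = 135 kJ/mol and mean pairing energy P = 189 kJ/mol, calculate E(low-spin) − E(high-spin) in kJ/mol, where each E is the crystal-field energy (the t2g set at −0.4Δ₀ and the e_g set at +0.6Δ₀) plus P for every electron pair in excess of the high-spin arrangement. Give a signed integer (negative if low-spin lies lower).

108

Ligand charges: 4×(-1) from Br⁻ and 1×(-2) from C₂O₄²⁻ sum to -6; with overall charge -3, Fe is +3.
Group 8 minus oxidation state +3 gives a d⁵ configuration for Fe³⁺.
In the high-spin limit (t2g^3 e_g^2) the orbital term is 0.0Δ₀ = 0 kJ/mol, with no excess pairing.
Low-spin t2g^5 e_g^0 gives -2.0Δ₀ = -270 kJ/mol, but forming 2 extra pairs costs 2P = 378 kJ/mol, so E(LS) = -270 + 378 = 108 kJ/mol.
E(LS) − E(HS) = 108 − (0) = 108 kJ/mol.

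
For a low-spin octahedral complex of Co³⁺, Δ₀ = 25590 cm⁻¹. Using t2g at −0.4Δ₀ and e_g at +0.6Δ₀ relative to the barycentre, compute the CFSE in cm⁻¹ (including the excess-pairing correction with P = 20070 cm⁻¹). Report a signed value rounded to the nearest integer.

Group 9 minus oxidation state +3 gives a d⁶ configuration for Co³⁺.
Configuration: t2g^6 e_g^0.
Orbital CFSE = 6(-0.4) + 0(0.6) = -2.4Δ₀ = -2.4 × 25590 = -61416 cm⁻¹.
Pairing penalty: 3 pairs vs 1 in the high-spin reference → 2 extra × P = 40140 cm⁻¹.
Combining: -61416 + 40140 = -21276 cm⁻¹.

-21276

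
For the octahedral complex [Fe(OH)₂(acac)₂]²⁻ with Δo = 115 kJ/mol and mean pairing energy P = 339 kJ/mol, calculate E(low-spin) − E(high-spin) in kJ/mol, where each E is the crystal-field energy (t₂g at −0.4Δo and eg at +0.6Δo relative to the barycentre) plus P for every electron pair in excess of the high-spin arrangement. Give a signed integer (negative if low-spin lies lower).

Ligand charges: 2×(-1) from OH⁻ and 2×(-1) from acac⁻ sum to -4; with overall charge -2, Fe is +2.
Fe is in group 8, so Fe²⁺ is d⁶ (8 − 2 = 6).
High-spin: t₂g⁴ eg², CFSE = -0.4Δo = -46 kJ/mol.
For low-spin the configuration is t₂g⁶ eg⁰: orbital energy -2.4 × 115 = -276 kJ/mol, and 2 additional pairs relative to high-spin add 678 kJ/mol, giving 402 kJ/mol.
The difference is 402 − (-46) = 448 kJ/mol, so high-spin lies lower.

448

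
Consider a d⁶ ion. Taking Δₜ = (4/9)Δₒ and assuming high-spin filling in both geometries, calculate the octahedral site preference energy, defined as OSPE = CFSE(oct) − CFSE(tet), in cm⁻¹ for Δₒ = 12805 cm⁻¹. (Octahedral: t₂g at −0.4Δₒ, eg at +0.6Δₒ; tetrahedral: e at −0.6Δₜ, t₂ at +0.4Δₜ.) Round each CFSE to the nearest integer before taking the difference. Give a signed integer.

-1707

Octahedral (high-spin): t₂g⁴ eg², CFSE = 4(−0.4) + 2(+0.6) = -0.4Δₒ = -0.4 × 12805 = -5122 cm⁻¹.
Tetrahedral e³ t₂³ gives -0.6Δₜ = -0.6 × (4/9) × 12805 = -3415 cm⁻¹.
Subtracting, OSPE = -5122 − (-3415) = -1707 cm⁻¹.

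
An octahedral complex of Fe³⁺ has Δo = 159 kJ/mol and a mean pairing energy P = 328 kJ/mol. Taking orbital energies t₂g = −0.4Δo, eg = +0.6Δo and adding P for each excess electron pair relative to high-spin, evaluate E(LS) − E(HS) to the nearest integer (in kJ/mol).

Fe sits in group 8; removing 3 electrons leaves Fe³⁺ with 8 − 3 = 5 d electrons.
High-spin d⁵ fills as t₂g³ eg² with CFSE 3(−0.4) + 2(+0.6) = 0.0Δo = 0 kJ/mol.
Low-spin: t₂g⁵ eg⁰, orbital CFSE = -2.0Δo = -318 kJ/mol; plus 2 excess pairs × P = +656 kJ/mol; total 338 kJ/mol.
The difference is 338 − (0) = 338 kJ/mol, so high-spin lies lower.

338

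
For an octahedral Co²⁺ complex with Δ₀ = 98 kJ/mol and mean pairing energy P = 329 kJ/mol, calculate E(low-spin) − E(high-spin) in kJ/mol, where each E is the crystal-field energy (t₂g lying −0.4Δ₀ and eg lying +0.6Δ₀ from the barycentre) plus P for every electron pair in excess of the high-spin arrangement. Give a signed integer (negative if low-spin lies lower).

231

Group 9 minus oxidation state +2 gives a d⁷ configuration for Co²⁺.
High-spin d⁷ fills as t₂g⁵ eg² with CFSE 5(−0.4) + 2(+0.6) = -0.8Δ₀ = -78 kJ/mol.
Low-spin t₂g⁶ eg¹ gives -1.8Δ₀ = -176 kJ/mol, but forming 1 extra pair costs 1P = 329 kJ/mol, so E(LS) = -176 + 329 = 153 kJ/mol.
Thus E(LS) − E(HS) = 231 kJ/mol.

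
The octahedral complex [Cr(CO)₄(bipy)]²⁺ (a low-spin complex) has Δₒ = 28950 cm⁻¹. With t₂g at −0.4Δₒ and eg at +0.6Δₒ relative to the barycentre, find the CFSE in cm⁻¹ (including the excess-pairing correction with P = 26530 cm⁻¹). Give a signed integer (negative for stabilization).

-19790

Ligand charges: 4×(+0) from CO and 1×(+0) from bipy sum to +0; with overall charge +2, Cr is +2.
Cr sits in group 6; removing 2 electrons leaves Cr²⁺ with 6 − 2 = 4 d electrons.
The d⁴ electrons fill as t₂g⁴ eg⁰.
CFSE(orbital) = 4×(-0.4Δₒ) + 0×(0.6Δₒ) = -1.6Δₒ; with Δₒ = 28950 cm⁻¹ that is -46320 cm⁻¹.
Relative to high-spin t₂g³ eg¹ (0 paired), the low-spin configuration has 1 additional pair, contributing +1 × 26530 = +26530 cm⁻¹.
Net CFSE = -46320 + 26530 = -19790 cm⁻¹.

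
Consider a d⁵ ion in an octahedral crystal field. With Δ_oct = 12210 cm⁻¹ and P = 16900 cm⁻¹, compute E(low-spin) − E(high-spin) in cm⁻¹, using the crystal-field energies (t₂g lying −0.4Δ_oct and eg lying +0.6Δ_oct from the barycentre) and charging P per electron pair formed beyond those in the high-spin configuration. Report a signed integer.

In the high-spin limit (t₂g³ eg²) the orbital term is 0.0Δ_oct = 0 cm⁻¹, with no excess pairing.
For low-spin the configuration is t₂g⁵ eg⁰: orbital energy -2.0 × 12210 = -24420 cm⁻¹, and 2 additional pairs relative to high-spin add 33800 cm⁻¹, giving 9380 cm⁻¹.
E(LS) − E(HS) = 9380 − (0) = 9380 cm⁻¹.

9380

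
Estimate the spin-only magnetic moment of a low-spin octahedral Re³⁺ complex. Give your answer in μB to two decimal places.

Re is in group 7, so Re³⁺ is d⁴ (7 − 3 = 4).
Configuration: t2g^4 e_g^0 → 2 unpaired electrons.
μ(spin-only) = √[2(2+2)] = √8 ≈ 2.83 μB.

2.83 μB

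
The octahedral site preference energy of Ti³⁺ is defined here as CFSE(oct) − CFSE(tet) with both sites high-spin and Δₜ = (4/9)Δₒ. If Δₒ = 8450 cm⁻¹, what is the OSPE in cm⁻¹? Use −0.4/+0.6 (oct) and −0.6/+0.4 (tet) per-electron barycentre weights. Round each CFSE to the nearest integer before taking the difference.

-1127

Ti³⁺: group 4, so d-count = 4 − 3 = 1.
In an octahedral site d¹ (HS) is t2g^1 e_g^0, giving CFSE(oct) = -0.4Δₒ = -3380 cm⁻¹.
Tetrahedral e^1 t2^0 gives -0.6Δₜ = -0.6 × (4/9) × 8450 = -2253 cm⁻¹.
Subtracting, OSPE = -3380 − (-2253) = -1127 cm⁻¹.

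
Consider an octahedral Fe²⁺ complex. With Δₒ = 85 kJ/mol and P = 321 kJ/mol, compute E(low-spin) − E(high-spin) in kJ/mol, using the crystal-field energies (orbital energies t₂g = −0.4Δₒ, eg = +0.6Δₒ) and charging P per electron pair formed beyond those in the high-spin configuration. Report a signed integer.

472

Fe sits in group 8; removing 2 electrons leaves Fe²⁺ with 8 − 2 = 6 d electrons.
High-spin d⁶ fills as t₂g⁴ eg² with CFSE 4(−0.4) + 2(+0.6) = -0.4Δₒ = -34 kJ/mol.
Low-spin t₂g⁶ eg⁰ gives -2.4Δₒ = -204 kJ/mol, but forming 2 extra pairs costs 2P = 642 kJ/mol, so E(LS) = -204 + 642 = 438 kJ/mol.
The difference is 438 − (-34) = 472 kJ/mol, so high-spin lies lower.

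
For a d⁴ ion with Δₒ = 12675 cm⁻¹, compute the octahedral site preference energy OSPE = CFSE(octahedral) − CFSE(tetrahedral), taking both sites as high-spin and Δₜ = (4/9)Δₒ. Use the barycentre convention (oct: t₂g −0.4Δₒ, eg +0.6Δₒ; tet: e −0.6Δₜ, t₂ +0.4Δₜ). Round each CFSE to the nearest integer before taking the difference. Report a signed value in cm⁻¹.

-5352

Octahedral high-spin t2g^3 e_g^1: CFSE = -0.6 × 12675 = -7605 cm⁻¹.
In a tetrahedral site the filling is e^2 t2^2: CFSE(tet) = -0.4Δₜ = -0.4 × (4/9)(12675) = -2253 cm⁻¹.
OSPE = -7605 − (-2253) = -5352 cm⁻¹.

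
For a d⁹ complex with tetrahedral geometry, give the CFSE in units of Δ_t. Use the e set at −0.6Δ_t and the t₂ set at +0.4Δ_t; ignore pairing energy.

Tetrahedral fields are weak (Δₜ ≈ 4/9 Δₒ), so electrons fill high-spin.
Configuration: e⁴ t₂⁵.
CFSE = 4(-0.6Δ_t) + 5(0.4Δ_t) = -2.4Δ_t + 2.0Δ_t = -0.4Δ_t.

-0.4 Δ_t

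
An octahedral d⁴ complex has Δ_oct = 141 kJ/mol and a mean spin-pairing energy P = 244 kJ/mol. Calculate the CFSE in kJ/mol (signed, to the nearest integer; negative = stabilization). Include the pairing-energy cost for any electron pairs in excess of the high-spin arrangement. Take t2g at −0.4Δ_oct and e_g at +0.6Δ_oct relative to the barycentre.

-85

Since Δ_oct = 141 kJ/mol < P = 244 kJ/mol, the complex adopts the high-spin configuration.
Configuration: t2g^3 e_g^1.
Orbital CFSE = -0.6Δ_oct = -0.6 × 141 = -85 kJ/mol.
High-spin has no excess pairs, so no pairing correction applies.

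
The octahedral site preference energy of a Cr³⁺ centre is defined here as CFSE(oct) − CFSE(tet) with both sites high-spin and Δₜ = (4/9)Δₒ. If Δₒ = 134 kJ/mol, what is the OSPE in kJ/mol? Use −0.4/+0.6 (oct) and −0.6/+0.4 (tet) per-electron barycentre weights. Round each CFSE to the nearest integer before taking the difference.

Group 6 minus oxidation state +3 gives a d³ configuration for Cr³⁺.
In an octahedral site d³ (HS) is t₂g³ eg⁰, giving CFSE(oct) = -1.2Δₒ = -161 kJ/mol.
In a tetrahedral site the filling is e² t₂¹: CFSE(tet) = -0.8Δₜ = -0.8 × (4/9)(134) = -48 kJ/mol.
Subtracting, OSPE = -161 − (-48) = -113 kJ/mol.

-113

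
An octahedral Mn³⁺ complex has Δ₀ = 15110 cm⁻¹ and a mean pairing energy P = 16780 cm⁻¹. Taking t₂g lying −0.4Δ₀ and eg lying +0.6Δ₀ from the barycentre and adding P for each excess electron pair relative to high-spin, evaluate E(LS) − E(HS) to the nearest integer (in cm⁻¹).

Group 7 minus oxidation state +3 gives a d⁴ configuration for Mn³⁺.
High-spin d⁴ fills as t₂g³ eg¹ with CFSE 3(−0.4) + 1(+0.6) = -0.6Δ₀ = -9066 cm⁻¹.
Low-spin t₂g⁴ eg⁰ gives -1.6Δ₀ = -24176 cm⁻¹, but forming 1 extra pair costs 1P = 16780 cm⁻¹, so E(LS) = -24176 + 16780 = -7396 cm⁻¹.
The difference is -7396 − (-9066) = 1670 cm⁻¹, so high-spin lies lower.

1670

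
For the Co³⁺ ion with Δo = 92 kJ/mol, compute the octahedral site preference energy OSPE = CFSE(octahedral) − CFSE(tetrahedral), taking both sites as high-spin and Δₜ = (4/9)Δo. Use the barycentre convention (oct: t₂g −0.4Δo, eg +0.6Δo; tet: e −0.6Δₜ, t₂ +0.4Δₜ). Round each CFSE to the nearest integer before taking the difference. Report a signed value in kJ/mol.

-12

Co³⁺: group 9, so d-count = 9 − 3 = 6.
Octahedral high-spin t₂g⁴ eg²: CFSE = -0.4 × 92 = -37 kJ/mol.
Tetrahedral e³ t₂³ gives -0.6Δₜ = -0.6 × (4/9) × 92 = -25 kJ/mol.
OSPE = -37 − (-25) = -12 kJ/mol.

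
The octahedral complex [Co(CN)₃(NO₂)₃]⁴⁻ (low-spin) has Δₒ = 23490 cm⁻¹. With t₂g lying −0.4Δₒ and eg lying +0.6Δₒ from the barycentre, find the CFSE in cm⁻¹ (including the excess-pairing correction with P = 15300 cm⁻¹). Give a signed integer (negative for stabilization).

Ligand charges: 3×(-1) from CN⁻ and 3×(-1) from NO₂⁻ sum to -6; with overall charge -4, Co is +2.
Co is in group 9, so Co²⁺ is d⁷ (9 − 2 = 7).
Electron filling gives t₂g⁶ eg¹.
The orbital stabilization is -1.8Δₒ = -1.8 × 23490 = -42282 cm⁻¹.
Pairing penalty: 3 pairs vs 2 in the high-spin reference → 1 extra × P = 15300 cm⁻¹.
Overall CFSE = -42282 + 15300 = -26982 cm⁻¹.

-26982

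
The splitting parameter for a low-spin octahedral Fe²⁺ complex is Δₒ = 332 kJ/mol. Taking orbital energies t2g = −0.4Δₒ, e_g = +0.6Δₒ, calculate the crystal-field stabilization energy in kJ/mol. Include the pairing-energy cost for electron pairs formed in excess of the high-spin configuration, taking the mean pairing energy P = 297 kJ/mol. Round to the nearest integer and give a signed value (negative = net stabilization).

-203

Fe is in group 8, so Fe²⁺ is d⁶ (8 − 2 = 6).
Configuration: t2g^6 e_g^0.
CFSE(orbital) = 6×(-0.4Δₒ) + 0×(0.6Δₒ) = -2.4Δₒ; with Δₒ = 332 kJ/mol that is -797 kJ/mol.
Relative to high-spin t2g^4 e_g^2 (1 paired), the low-spin configuration has 2 additional pairs, contributing +2 × 297 = +594 kJ/mol.
Overall CFSE = -797 + 594 = -203 kJ/mol.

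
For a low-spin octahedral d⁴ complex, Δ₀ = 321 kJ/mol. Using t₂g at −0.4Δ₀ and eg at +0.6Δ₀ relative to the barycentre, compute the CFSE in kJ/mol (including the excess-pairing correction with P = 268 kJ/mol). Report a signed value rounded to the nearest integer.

-246

Electron filling gives t₂g⁴ eg⁰.
CFSE(orbital) = 4×(-0.4Δ₀) + 0×(0.6Δ₀) = -1.6Δ₀; with Δ₀ = 321 kJ/mol that is -514 kJ/mol.
Pairing penalty: 1 pair vs 0 in the high-spin reference → 1 extra × P = 268 kJ/mol.
Combining: -514 + 268 = -246 kJ/mol.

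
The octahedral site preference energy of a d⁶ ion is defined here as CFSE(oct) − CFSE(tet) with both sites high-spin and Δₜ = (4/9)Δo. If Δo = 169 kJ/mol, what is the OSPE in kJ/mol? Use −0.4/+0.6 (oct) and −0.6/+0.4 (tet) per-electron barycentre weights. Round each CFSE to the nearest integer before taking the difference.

-23

Octahedral (high-spin): t2g^4 e_g^2, CFSE = 4(−0.4) + 2(+0.6) = -0.4Δo = -0.4 × 169 = -68 kJ/mol.
Tetrahedral: e^3 t2^3, CFSE = 3(−0.6) + 3(+0.4) = -0.6Δₜ = -0.6 × (4/9) × 169 = -45 kJ/mol.
OSPE = CFSE(oct) − CFSE(tet) = -68 − (-45) = -23 kJ/mol.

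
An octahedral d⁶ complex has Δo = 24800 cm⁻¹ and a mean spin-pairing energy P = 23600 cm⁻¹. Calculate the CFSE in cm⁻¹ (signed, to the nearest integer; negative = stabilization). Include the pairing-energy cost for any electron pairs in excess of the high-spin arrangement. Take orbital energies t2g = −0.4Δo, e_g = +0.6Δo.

-12320

With Δo > P the complex is low-spin.
That gives t2g^6 e_g^0.
Orbital CFSE = -2.4Δo = -2.4 × 24800 = -59520 cm⁻¹.
Excess pairs vs high-spin: 3 − 1 = 2; pairing cost = +47200 cm⁻¹.
Net CFSE = -59520 + 47200 = -12320 cm⁻¹.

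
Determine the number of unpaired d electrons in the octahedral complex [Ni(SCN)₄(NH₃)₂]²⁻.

2

Ligand charges: 4×(-1) from SCN⁻ and 2×(+0) from NH₃ sum to -4; with overall charge -2, Ni is +2.
Ni sits in group 10; removing 2 electrons leaves Ni²⁺ with 10 − 2 = 8 d electrons.
Configuration: t2g^6 e_g^2, giving 2 unpaired electrons.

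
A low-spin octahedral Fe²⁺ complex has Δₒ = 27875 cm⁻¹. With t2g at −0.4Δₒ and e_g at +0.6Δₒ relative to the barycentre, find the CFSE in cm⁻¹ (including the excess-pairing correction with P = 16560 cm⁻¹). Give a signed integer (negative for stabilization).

Group 8 minus oxidation state +2 gives a d⁶ configuration for Fe²⁺.
Configuration: t2g^6 e_g^0.
The orbital stabilization is -2.4Δₒ = -2.4 × 27875 = -66900 cm⁻¹.
Pairing penalty: 3 pairs vs 1 in the high-spin reference → 2 extra × P = 33120 cm⁻¹.
Net CFSE = -66900 + 33120 = -33780 cm⁻¹.

-33780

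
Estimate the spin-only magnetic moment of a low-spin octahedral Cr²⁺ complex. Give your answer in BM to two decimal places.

2.83 BM

Group 6 minus oxidation state +2 gives a d⁴ configuration for Cr²⁺.
Configuration: t2g^4 e_g^0 → 2 unpaired electrons.
μ(spin-only) = √[2(2+2)] = √8 ≈ 2.83 BM.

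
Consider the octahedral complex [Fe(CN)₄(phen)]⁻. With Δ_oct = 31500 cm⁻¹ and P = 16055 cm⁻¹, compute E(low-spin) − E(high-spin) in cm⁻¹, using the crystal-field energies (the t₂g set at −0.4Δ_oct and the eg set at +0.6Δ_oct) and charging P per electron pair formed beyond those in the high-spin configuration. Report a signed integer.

-30890

Ligand charges: 4×(-1) from CN⁻ and 1×(+0) from phen sum to -4; with overall charge -1, Fe is +3.
Fe³⁺: group 8, so d-count = 8 − 3 = 5.
High-spin d⁵ fills as t₂g³ eg² with CFSE 3(−0.4) + 2(+0.6) = 0.0Δ_oct = 0 cm⁻¹.
For low-spin the configuration is t₂g⁵ eg⁰: orbital energy -2.0 × 31500 = -63000 cm⁻¹, and 2 additional pairs relative to high-spin add 32110 cm⁻¹, giving -30890 cm⁻¹.
E(LS) − E(HS) = -30890 − (0) = -30890 cm⁻¹.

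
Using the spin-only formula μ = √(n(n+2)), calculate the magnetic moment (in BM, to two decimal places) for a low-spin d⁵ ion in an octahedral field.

Configuration: t₂g⁵ eg⁰ → 1 unpaired electron.
μ(spin-only) = √[1(1+2)] = √3 ≈ 1.73 BM.

1.73 BM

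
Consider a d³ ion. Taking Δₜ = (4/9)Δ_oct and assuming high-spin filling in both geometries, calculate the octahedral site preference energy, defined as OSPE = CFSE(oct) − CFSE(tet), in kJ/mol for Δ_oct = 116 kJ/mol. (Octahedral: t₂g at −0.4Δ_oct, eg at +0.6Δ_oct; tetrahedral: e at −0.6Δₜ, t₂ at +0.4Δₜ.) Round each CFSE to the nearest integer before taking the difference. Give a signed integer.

Octahedral (high-spin): t2g^3 e_g^0, CFSE = 3(−0.4) + 0(+0.6) = -1.2Δ_oct = -1.2 × 116 = -139 kJ/mol.
In a tetrahedral site the filling is e^2 t2^1: CFSE(tet) = -0.8Δₜ = -0.8 × (4/9)(116) = -41 kJ/mol.
OSPE = -139 − (-41) = -98 kJ/mol.

-98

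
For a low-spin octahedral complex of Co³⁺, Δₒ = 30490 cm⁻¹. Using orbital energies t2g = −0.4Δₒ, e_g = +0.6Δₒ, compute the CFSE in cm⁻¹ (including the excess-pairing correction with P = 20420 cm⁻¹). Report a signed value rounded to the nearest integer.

Co³⁺: group 9, so d-count = 9 − 3 = 6.
Electron filling gives t2g^6 e_g^0.
Orbital CFSE = 6(-0.4) + 0(0.6) = -2.4Δₒ = -2.4 × 30490 = -73176 cm⁻¹.
Pairing penalty: 3 pairs vs 1 in the high-spin reference → 2 extra × P = 40840 cm⁻¹.
Net CFSE = -73176 + 40840 = -32336 cm⁻¹.

-32336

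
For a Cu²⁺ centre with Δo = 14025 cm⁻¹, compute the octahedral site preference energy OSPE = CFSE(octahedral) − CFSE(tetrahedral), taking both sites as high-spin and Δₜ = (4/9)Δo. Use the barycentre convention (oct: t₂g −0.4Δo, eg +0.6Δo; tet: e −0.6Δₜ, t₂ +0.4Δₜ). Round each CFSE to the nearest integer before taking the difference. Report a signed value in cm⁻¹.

-5922

Cu sits in group 11; removing 2 electrons leaves Cu²⁺ with 11 − 2 = 9 d electrons.
Octahedral high-spin t2g^6 e_g^3: CFSE = -0.6 × 14025 = -8415 cm⁻¹.
Tetrahedral e^4 t2^5 gives -0.4Δₜ = -0.4 × (4/9) × 14025 = -2493 cm⁻¹.
OSPE = CFSE(oct) − CFSE(tet) = -8415 − (-2493) = -5922 cm⁻¹.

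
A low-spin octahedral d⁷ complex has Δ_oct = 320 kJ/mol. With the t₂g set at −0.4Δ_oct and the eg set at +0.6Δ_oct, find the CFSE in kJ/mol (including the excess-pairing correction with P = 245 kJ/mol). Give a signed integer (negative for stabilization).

Configuration: t₂g⁶ eg¹.
Orbital CFSE = 6(-0.4) + 1(0.6) = -1.8Δ_oct = -1.8 × 320 = -576 kJ/mol.
Relative to high-spin t₂g⁵ eg² (2 paired), the low-spin configuration has 1 additional pair, contributing +1 × 245 = +245 kJ/mol.
Overall CFSE = -576 + 245 = -331 kJ/mol.

-331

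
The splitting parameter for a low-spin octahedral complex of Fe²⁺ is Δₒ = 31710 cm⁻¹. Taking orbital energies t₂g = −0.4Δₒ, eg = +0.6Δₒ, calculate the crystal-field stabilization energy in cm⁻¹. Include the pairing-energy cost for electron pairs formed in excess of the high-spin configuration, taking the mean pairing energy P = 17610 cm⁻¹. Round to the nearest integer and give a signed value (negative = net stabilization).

Group 8 minus oxidation state +2 gives a d⁶ configuration for Fe²⁺.
The d⁶ electrons fill as t₂g⁶ eg⁰.
Orbital CFSE = 6(-0.4) + 0(0.6) = -2.4Δₒ = -2.4 × 31710 = -76104 cm⁻¹.
High-spin d⁶ would be t₂g⁴ eg² with 1 pair; low-spin has 3, so 2 excess pairs cost +2P = +35220 cm⁻¹.
Overall CFSE = -76104 + 35220 = -40884 cm⁻¹.

-40884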